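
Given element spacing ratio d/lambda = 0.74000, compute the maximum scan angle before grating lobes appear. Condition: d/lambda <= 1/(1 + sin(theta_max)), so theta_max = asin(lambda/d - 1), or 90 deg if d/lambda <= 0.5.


lambda/d - 1 = 1/0.74000 - 1 = 0.3513514
theta_max = asin(0.3513514) = 20.57 deg

20.57 deg


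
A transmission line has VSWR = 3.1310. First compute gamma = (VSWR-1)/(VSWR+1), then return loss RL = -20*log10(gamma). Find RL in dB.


gamma = (3.1310 - 1) / (3.1310 + 1) = 0.5158557
RL = -20 * log10(0.5158557) = 5.749 dB

5.749 dB


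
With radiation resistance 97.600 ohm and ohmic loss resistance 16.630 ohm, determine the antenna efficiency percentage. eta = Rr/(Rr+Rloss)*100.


eta = 97.600 / (97.600 + 16.630) * 100 = 85.44%

85.44%


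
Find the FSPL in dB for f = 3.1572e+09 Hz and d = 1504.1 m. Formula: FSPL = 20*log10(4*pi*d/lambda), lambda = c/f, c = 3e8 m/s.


lambda = c / f = 3.0000e+08 / 3.1572e+09 = 0.09502090 m
FSPL = 20 * log10(4*pi*1504.1/0.09502090) = 106.0 dB

106.0 dB


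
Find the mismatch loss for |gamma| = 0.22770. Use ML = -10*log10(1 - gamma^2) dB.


ML = -10 * log10(1 - 0.22770^2) = -10 * log10(0.94815271) = 0.2312 dB

0.2312 dB


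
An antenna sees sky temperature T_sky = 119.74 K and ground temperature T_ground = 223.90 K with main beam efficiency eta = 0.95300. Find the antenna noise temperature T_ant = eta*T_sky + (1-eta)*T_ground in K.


T_ant = 0.95300 * 119.74 + (1 - 0.95300) * 223.90 = 124.6 K

124.6 K


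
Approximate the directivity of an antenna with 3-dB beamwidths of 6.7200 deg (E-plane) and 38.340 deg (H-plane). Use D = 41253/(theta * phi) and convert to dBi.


D_linear = 41253 / (6.7200 * 38.340) = 160.1158
D_dBi = 10 * log10(160.1158) = 22.04 dBi

22.04 dBi


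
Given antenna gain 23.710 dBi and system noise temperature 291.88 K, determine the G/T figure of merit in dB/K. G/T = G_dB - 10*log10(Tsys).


G/T = 23.710 - 10*log10(291.88) = 23.710 - 24.65204 = -0.9420 dB/K

-0.9420 dB/K


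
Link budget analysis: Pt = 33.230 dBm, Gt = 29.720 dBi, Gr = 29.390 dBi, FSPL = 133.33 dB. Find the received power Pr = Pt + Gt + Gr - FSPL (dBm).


Pr = 33.230 + 29.720 + 29.390 - 133.33 = -40.99 dBm

-40.99 dBm


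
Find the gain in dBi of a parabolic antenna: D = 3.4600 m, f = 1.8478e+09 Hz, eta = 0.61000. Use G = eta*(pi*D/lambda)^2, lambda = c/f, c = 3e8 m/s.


lambda = c / f = 3.0000e+08 / 1.8478e+09 = 0.1623552 m
G_linear = 0.61000 * (pi * 3.4600 / 0.1623552)^2 = 2734.320
G_dBi = 10 * log10(2734.320) = 34.37 dBi

34.37 dBi


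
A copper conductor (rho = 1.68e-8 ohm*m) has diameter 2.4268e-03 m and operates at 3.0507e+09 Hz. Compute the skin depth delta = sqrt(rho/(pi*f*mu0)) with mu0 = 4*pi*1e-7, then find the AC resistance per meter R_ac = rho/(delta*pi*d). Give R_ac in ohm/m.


delta = sqrt(1.68e-8 / (pi * 3.0507e+09 * 4*pi*1e-7)) = 1.181068e-06 m
R_ac = 1.68e-8 / (1.181068e-06 * pi * 2.4268e-03) = 1.866 ohm/m

1.866 ohm/m


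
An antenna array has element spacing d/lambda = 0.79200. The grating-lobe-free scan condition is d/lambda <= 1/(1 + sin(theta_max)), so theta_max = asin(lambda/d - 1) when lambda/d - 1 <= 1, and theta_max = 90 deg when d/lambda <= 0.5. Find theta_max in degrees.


lambda/d - 1 = 1/0.79200 - 1 = 0.2626263
theta_max = asin(0.2626263) = 15.23 deg

15.23 deg


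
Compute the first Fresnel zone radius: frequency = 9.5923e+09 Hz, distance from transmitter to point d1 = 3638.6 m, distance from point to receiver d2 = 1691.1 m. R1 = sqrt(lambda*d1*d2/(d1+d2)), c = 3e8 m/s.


lambda = c / f = 3.0000e+08 / 9.5923e+09 = 0.03127509 m
R1 = sqrt(0.03127509 * 3638.6 * 1691.1 / (3638.6 + 1691.1)) = 6.009 m

6.009 m


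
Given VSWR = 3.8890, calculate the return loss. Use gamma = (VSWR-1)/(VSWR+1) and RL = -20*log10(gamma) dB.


gamma = (3.8890 - 1) / (3.8890 + 1) = 0.5909184
RL = -20 * log10(0.5909184) = 4.569 dB

4.569 dB


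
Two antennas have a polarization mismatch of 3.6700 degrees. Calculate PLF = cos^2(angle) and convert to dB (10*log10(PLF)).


PLF_linear = cos^2(3.6700 deg) = 0.9959027
PLF_dB = 10 * log10(0.9959027) = -0.01783 dB

-0.01783 dB


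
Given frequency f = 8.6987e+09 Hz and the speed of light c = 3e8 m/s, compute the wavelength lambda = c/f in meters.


lambda = c / f = 3.0000e+08 / 8.6987e+09 = 0.03449 m

0.03449 m


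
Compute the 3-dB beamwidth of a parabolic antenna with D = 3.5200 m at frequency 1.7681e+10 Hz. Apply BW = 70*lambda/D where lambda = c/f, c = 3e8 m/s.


lambda = c / f = 3.0000e+08 / 1.7681e+10 = 0.01696737 m
BW = 70 * 0.01696737 / 3.5200 = 0.3374 deg

0.3374 deg


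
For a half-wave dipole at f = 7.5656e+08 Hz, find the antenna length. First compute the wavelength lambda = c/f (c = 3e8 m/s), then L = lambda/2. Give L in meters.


lambda = c / f = 3.0000e+08 / 7.5656e+08 = 0.3965317 m
L = lambda / 2 = 0.3965317 / 2 = 0.1983 m

0.1983 m


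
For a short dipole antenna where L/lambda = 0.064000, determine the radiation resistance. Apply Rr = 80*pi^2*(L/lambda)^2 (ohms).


Rr = 80 * pi^2 * (0.064000)^2 = 80 * 9.869604 * 4.096000e-03 = 3.234 ohm

3.234 ohm


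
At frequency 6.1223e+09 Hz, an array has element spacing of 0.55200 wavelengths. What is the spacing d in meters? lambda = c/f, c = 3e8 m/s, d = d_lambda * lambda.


lambda = c / f = 3.0000e+08 / 6.1223e+09 = 0.04900119 m
d = 0.55200 * 0.04900119 = 0.02705 m

0.02705 m


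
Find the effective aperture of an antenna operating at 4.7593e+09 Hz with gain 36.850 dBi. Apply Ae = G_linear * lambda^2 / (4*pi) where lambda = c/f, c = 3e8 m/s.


lambda = c / f = 3.0000e+08 / 4.7593e+09 = 0.06303448 m
G_linear = 10^(36.850/10) = 4841.724
Ae = G_linear * lambda^2 / (4*pi) = 4841.724 * 0.06303448^2 / (4*pi) = 1.531 m^2

1.531 m^2


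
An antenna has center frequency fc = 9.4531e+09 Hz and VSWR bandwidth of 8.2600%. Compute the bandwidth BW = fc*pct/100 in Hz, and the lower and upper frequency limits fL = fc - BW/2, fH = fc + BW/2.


BW = 9.4531e+09 * 8.2600/100 = 7.808261e+08 Hz
fL = 9.4531e+09 - 7.808261e+08/2 = 9.063e+09 Hz
fH = 9.4531e+09 + 7.808261e+08/2 = 9.844e+09 Hz

BW=7.808e+08 Hz, fL=9.063e+09 Hz, fH=9.844e+09 Hz


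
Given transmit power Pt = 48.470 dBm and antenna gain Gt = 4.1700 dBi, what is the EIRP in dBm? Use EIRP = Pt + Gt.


EIRP = Pt + Gt = 48.470 + 4.1700 = 52.64 dBm

52.64 dBm


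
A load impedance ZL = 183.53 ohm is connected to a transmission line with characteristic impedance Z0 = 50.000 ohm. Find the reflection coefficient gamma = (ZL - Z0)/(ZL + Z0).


gamma = (183.53 - 50.000) / (183.53 + 50.000) = 0.5718

0.5718


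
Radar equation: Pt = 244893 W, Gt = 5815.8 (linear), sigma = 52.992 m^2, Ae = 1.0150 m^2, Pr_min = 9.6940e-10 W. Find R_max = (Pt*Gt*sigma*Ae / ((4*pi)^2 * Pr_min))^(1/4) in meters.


R^4 = 244893*5815.8*52.992*1.0150 / ((4*pi)^2 * 9.6940e-10) = 5.004255e+17
R_max = 5.004255e+17^0.25 = 26597 m

26597 m


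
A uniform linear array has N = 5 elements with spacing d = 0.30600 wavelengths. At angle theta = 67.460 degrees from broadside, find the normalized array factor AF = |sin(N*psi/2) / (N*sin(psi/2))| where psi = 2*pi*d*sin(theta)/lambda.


psi = 2*pi*0.30600*sin(67.460 deg) = 1.775787 rad
AF = |sin(5*1.775787/2) / (5*sin(1.775787/2))| = 0.2483

0.2483


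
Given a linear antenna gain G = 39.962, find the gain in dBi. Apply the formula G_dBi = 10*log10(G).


G_dBi = 10 * log10(39.962) = 16.02 dBi

16.02 dBi


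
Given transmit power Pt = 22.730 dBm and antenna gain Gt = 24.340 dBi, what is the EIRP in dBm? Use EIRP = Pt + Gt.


EIRP = Pt + Gt = 22.730 + 24.340 = 47.07 dBm

47.07 dBm


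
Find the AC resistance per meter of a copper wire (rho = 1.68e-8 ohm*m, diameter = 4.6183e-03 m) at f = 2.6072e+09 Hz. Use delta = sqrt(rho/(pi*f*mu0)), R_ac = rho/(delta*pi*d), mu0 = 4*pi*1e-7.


delta = sqrt(1.68e-8 / (pi * 2.6072e+09 * 4*pi*1e-7)) = 1.277579e-06 m
R_ac = 1.68e-8 / (1.277579e-06 * pi * 4.6183e-03) = 0.9063 ohm/m

0.9063 ohm/m


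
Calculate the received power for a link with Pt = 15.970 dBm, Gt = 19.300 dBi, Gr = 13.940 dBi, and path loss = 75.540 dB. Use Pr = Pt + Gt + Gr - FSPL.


Pr = 15.970 + 19.300 + 13.940 - 75.540 = -26.33 dBm

-26.33 dBm


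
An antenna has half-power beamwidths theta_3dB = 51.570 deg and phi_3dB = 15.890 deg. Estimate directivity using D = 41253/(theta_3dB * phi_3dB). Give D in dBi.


D_linear = 41253 / (51.570 * 15.890) = 50.34247
D_dBi = 10 * log10(50.34247) = 17.02 dBi

17.02 dBi


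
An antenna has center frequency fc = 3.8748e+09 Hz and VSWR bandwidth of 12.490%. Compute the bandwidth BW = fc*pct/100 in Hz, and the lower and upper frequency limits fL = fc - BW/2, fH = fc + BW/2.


BW = 3.8748e+09 * 12.490/100 = 4.839625e+08 Hz
fL = 3.8748e+09 - 4.839625e+08/2 = 3.633e+09 Hz
fH = 3.8748e+09 + 4.839625e+08/2 = 4.117e+09 Hz

BW=4.840e+08 Hz, fL=3.633e+09 Hz, fH=4.117e+09 Hz


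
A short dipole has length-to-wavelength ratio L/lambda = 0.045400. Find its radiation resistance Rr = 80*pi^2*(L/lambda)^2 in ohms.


Rr = 80 * pi^2 * (0.045400)^2 = 80 * 9.869604 * 2.061160e-03 = 1.627 ohm

1.627 ohm


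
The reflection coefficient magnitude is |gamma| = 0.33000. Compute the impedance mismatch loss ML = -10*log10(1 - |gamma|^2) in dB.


ML = -10 * log10(1 - 0.33000^2) = -10 * log10(0.8911) = 0.5007 dB

0.5007 dB


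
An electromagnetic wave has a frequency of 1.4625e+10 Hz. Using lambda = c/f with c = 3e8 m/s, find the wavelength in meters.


lambda = c / f = 3.0000e+08 / 1.4625e+10 = 0.02051 m

0.02051 m


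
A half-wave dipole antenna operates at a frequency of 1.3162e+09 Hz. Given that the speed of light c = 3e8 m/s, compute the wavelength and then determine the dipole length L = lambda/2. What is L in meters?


lambda = c / f = 3.0000e+08 / 1.3162e+09 = 0.2279289 m
L = lambda / 2 = 0.2279289 / 2 = 0.1140 m

0.1140 m


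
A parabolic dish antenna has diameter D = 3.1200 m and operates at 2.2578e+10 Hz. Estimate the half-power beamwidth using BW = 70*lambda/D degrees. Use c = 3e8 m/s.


lambda = c / f = 3.0000e+08 / 2.2578e+10 = 0.01328727 m
BW = 70 * 0.01328727 / 3.1200 = 0.2981 deg

0.2981 deg


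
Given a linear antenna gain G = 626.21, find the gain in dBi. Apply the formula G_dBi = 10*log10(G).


G_dBi = 10 * log10(626.21) = 27.97 dBi

27.97 dBi


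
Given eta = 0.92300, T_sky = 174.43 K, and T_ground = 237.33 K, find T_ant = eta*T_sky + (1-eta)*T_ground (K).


T_ant = 0.92300 * 174.43 + (1 - 0.92300) * 237.33 = 179.3 K

179.3 K


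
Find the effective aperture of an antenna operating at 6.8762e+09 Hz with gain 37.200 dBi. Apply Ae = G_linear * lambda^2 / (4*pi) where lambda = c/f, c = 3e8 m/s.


lambda = c / f = 3.0000e+08 / 6.8762e+09 = 0.04362875 m
G_linear = 10^(37.200/10) = 5248.075
Ae = G_linear * lambda^2 / (4*pi) = 5248.075 * 0.04362875^2 / (4*pi) = 0.7949 m^2

0.7949 m^2


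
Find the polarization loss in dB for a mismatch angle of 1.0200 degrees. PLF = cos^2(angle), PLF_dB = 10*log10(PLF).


PLF_linear = cos^2(1.0200 deg) = 0.9996831
PLF_dB = 10 * log10(0.9996831) = -1.376e-03 dB

-1.376e-03 dB


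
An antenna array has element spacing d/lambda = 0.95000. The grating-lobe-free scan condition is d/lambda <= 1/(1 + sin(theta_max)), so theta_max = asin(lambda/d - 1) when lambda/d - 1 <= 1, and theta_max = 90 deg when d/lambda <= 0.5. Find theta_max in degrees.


lambda/d - 1 = 1/0.95000 - 1 = 0.05263158
theta_max = asin(0.05263158) = 3.017 deg

3.017 deg


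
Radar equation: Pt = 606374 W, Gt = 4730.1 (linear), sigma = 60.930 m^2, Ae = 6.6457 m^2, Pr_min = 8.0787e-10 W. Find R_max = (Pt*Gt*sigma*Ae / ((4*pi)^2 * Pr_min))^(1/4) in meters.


R^4 = 606374*4730.1*60.930*6.6457 / ((4*pi)^2 * 8.0787e-10) = 9.103777e+18
R_max = 9.103777e+18^0.25 = 54929 m

54929 m


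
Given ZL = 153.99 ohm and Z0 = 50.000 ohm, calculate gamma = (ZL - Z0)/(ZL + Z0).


gamma = (153.99 - 50.000) / (153.99 + 50.000) = 0.5098

0.5098


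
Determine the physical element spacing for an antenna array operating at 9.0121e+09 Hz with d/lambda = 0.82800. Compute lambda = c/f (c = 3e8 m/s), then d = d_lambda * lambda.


lambda = c / f = 3.0000e+08 / 9.0121e+09 = 0.03328858 m
d = 0.82800 * 0.03328858 = 0.02756 m

0.02756 m


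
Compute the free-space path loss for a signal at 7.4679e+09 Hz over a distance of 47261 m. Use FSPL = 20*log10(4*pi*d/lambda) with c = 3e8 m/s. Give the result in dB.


lambda = c / f = 3.0000e+08 / 7.4679e+09 = 0.04017194 m
FSPL = 20 * log10(4*pi*47261/0.04017194) = 143.4 dB

143.4 dB


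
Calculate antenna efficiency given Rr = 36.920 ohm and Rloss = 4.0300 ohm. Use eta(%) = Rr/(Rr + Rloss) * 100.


eta = 36.920 / (36.920 + 4.0300) * 100 = 90.16%

90.16%


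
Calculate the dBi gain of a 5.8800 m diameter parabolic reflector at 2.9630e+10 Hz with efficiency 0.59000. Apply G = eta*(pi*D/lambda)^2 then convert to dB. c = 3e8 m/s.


lambda = c / f = 3.0000e+08 / 2.9630e+10 = 0.01012487 m
G_linear = 0.59000 * (pi * 5.8800 / 0.01012487)^2 = 1.963937e+06
G_dBi = 10 * log10(1.963937e+06) = 62.93 dBi

62.93 dBi


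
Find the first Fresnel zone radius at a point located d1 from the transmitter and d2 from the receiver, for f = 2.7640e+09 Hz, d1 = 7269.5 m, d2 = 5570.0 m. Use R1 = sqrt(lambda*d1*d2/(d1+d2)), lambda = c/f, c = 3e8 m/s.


lambda = c / f = 3.0000e+08 / 2.7640e+09 = 0.1085384 m
R1 = sqrt(0.1085384 * 7269.5 * 5570.0 / (7269.5 + 5570.0)) = 18.50 m

18.50 m


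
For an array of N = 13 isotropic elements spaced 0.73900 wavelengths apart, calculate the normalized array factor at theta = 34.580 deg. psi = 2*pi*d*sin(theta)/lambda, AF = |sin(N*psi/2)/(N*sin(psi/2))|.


psi = 2*pi*0.73900*sin(34.580 deg) = 2.635320 rad
AF = |sin(13*2.635320/2) / (13*sin(2.635320/2))| = 0.07857

0.07857


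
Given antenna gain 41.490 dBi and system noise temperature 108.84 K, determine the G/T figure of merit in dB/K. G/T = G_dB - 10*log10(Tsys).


G/T = 41.490 - 10*log10(108.84) = 41.490 - 20.36789 = 21.12 dB/K

21.12 dB/K


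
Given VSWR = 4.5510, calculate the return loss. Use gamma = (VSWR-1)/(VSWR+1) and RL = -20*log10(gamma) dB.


gamma = (4.5510 - 1) / (4.5510 + 1) = 0.6397046
RL = -20 * log10(0.6397046) = 3.880 dB

3.880 dB


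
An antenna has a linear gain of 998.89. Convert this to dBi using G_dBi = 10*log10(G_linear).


G_dBi = 10 * log10(998.89) = 30.00 dBi

30.00 dBi


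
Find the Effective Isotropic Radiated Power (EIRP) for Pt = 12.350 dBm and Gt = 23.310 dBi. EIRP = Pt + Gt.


EIRP = Pt + Gt = 12.350 + 23.310 = 35.66 dBm

35.66 dBm


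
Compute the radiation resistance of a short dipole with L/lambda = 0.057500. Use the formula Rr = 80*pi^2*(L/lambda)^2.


Rr = 80 * pi^2 * (0.057500)^2 = 80 * 9.869604 * 3.306250e-03 = 2.611 ohm

2.611 ohm


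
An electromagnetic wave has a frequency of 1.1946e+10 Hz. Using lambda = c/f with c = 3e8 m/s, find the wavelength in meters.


lambda = c / f = 3.0000e+08 / 1.1946e+10 = 0.02511 m

0.02511 m


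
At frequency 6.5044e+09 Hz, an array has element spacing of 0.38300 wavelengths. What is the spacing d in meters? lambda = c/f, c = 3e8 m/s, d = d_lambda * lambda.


lambda = c / f = 3.0000e+08 / 6.5044e+09 = 0.04612262 m
d = 0.38300 * 0.04612262 = 0.01766 m

0.01766 m


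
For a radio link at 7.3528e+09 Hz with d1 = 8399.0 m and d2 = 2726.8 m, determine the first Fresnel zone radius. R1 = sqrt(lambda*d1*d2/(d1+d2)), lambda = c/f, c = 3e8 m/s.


lambda = c / f = 3.0000e+08 / 7.3528e+09 = 0.04080078 m
R1 = sqrt(0.04080078 * 8399.0 * 2726.8 / (8399.0 + 2726.8)) = 9.165 m

9.165 m


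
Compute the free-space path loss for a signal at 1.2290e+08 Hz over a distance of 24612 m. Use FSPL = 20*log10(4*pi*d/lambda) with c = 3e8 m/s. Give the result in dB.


lambda = c / f = 3.0000e+08 / 1.2290e+08 = 2.441009 m
FSPL = 20 * log10(4*pi*24612/2.441009) = 102.1 dB

102.1 dB


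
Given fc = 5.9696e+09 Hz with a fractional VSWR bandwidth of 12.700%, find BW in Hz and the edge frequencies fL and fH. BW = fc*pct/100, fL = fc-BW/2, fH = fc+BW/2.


BW = 5.9696e+09 * 12.700/100 = 7.581392e+08 Hz
fL = 5.9696e+09 - 7.581392e+08/2 = 5.591e+09 Hz
fH = 5.9696e+09 + 7.581392e+08/2 = 6.349e+09 Hz

BW=7.581e+08 Hz, fL=5.591e+09 Hz, fH=6.349e+09 Hz


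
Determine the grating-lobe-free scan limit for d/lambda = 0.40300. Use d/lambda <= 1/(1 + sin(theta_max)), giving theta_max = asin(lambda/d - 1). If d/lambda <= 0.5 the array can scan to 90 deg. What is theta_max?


lambda/d - 1 = 1/0.40300 - 1 = 1.481390 >= 1
d/lambda <= 0.5, so the array can scan to endfire without grating lobes: theta_max = 90 deg

90 deg


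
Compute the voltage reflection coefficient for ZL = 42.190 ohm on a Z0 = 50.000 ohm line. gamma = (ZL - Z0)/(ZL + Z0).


gamma = (42.190 - 50.000) / (42.190 + 50.000) = -0.08472

-0.08472


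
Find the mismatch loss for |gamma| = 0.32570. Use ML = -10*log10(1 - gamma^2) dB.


ML = -10 * log10(1 - 0.32570^2) = -10 * log10(0.89391951) = 0.4870 dB

0.4870 dB


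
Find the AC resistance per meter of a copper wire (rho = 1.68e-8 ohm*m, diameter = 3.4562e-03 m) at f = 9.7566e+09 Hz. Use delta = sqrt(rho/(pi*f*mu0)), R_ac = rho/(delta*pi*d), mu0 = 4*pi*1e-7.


delta = sqrt(1.68e-8 / (pi * 9.7566e+09 * 4*pi*1e-7)) = 6.604281e-07 m
R_ac = 1.68e-8 / (6.604281e-07 * pi * 3.4562e-03) = 2.343 ohm/m

2.343 ohm/m


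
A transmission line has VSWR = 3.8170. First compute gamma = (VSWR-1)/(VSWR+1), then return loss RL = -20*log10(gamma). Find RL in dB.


gamma = (3.8170 - 1) / (3.8170 + 1) = 0.5848038
RL = -20 * log10(0.5848038) = 4.660 dB

4.660 dB


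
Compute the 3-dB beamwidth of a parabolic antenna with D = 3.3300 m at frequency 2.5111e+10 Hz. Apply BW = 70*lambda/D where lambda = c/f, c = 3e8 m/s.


lambda = c / f = 3.0000e+08 / 2.5111e+10 = 0.01194696 m
BW = 70 * 0.01194696 / 3.3300 = 0.2511 deg

0.2511 deg


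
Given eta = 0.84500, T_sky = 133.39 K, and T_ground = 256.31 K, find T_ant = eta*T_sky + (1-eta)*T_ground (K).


T_ant = 0.84500 * 133.39 + (1 - 0.84500) * 256.31 = 152.4 K

152.4 K


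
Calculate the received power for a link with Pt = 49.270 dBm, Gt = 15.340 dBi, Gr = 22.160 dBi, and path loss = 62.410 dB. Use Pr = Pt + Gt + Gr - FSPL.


Pr = 49.270 + 15.340 + 22.160 - 62.410 = 24.36 dBm

24.36 dBm


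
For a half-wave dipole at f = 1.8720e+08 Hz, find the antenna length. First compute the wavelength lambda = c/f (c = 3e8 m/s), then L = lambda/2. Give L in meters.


lambda = c / f = 3.0000e+08 / 1.8720e+08 = 1.602564 m
L = lambda / 2 = 1.602564 / 2 = 0.8013 m

0.8013 m


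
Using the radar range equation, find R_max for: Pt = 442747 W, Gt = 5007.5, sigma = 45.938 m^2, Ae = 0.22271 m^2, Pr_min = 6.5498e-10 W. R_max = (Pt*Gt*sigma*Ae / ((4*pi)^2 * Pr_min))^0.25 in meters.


R^4 = 442747*5007.5*45.938*0.22271 / ((4*pi)^2 * 6.5498e-10) = 2.193010e+17
R_max = 2.193010e+17^0.25 = 21640 m

21640 m


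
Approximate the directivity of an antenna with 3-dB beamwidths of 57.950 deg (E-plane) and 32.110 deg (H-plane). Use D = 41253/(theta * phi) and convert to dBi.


D_linear = 41253 / (57.950 * 32.110) = 22.16980
D_dBi = 10 * log10(22.16980) = 13.46 dBi

13.46 dBi


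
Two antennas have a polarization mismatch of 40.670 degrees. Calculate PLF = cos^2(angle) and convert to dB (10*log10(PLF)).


PLF_linear = cos^2(40.670 deg) = 0.5752853
PLF_dB = 10 * log10(0.5752853) = -2.401 dB

-2.401 dB


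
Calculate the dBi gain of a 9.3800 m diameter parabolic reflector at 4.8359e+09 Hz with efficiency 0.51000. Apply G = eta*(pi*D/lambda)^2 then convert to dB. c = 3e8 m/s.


lambda = c / f = 3.0000e+08 / 4.8359e+09 = 0.06203602 m
G_linear = 0.51000 * (pi * 9.3800 / 0.06203602)^2 = 115076.8
G_dBi = 10 * log10(115076.8) = 50.61 dBi

50.61 dBi


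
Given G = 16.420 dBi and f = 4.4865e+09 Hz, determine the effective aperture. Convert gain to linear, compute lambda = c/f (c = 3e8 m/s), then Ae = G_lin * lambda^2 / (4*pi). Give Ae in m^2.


lambda = c / f = 3.0000e+08 / 4.4865e+09 = 0.06686727 m
G_linear = 10^(16.420/10) = 43.85307
Ae = G_linear * lambda^2 / (4*pi) = 43.85307 * 0.06686727^2 / (4*pi) = 0.01560 m^2

0.01560 m^2


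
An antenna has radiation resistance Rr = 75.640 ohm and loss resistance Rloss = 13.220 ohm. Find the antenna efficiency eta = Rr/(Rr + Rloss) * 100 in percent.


eta = 75.640 / (75.640 + 13.220) * 100 = 85.12%

85.12%


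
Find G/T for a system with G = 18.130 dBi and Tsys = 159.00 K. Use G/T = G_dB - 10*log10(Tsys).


G/T = 18.130 - 10*log10(159.00) = 18.130 - 22.01397 = -3.884 dB/K

-3.884 dB/K


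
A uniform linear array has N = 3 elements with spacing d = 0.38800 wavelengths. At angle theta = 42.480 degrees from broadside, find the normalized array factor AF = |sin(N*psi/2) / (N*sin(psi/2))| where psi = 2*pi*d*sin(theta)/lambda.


psi = 2*pi*0.38800*sin(42.480 deg) = 1.646378 rad
AF = |sin(3*1.646378/2) / (3*sin(1.646378/2))| = 0.2830

0.2830


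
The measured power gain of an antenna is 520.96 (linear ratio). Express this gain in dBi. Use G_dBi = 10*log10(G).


G_dBi = 10 * log10(520.96) = 27.17 dBi

27.17 dBi


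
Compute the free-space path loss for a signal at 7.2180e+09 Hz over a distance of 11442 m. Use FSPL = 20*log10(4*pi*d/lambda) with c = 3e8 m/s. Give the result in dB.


lambda = c / f = 3.0000e+08 / 7.2180e+09 = 0.04156276 m
FSPL = 20 * log10(4*pi*11442/0.04156276) = 130.8 dB

130.8 dB


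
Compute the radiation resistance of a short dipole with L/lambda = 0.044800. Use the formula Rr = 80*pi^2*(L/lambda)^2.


Rr = 80 * pi^2 * (0.044800)^2 = 80 * 9.869604 * 2.007040e-03 = 1.585 ohm

1.585 ohm


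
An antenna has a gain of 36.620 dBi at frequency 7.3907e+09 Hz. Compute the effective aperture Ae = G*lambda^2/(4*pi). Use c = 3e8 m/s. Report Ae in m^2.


lambda = c / f = 3.0000e+08 / 7.3907e+09 = 0.04059155 m
G_linear = 10^(36.620/10) = 4591.980
Ae = G_linear * lambda^2 / (4*pi) = 4591.980 * 0.04059155^2 / (4*pi) = 0.6021 m^2

0.6021 m^2


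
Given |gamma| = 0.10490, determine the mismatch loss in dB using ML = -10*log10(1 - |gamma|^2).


ML = -10 * log10(1 - 0.10490^2) = -10 * log10(0.98899599) = 0.04805 dB

0.04805 dB


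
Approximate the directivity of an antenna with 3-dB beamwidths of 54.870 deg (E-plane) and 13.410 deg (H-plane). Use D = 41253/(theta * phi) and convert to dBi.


D_linear = 41253 / (54.870 * 13.410) = 56.06500
D_dBi = 10 * log10(56.06500) = 17.49 dBi

17.49 dBi


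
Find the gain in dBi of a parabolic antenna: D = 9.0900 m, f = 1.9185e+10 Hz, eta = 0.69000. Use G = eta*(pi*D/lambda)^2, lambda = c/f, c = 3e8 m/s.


lambda = c / f = 3.0000e+08 / 1.9185e+10 = 0.01563722 m
G_linear = 0.69000 * (pi * 9.0900 / 0.01563722)^2 = 2.301217e+06
G_dBi = 10 * log10(2.301217e+06) = 63.62 dBi

63.62 dBi


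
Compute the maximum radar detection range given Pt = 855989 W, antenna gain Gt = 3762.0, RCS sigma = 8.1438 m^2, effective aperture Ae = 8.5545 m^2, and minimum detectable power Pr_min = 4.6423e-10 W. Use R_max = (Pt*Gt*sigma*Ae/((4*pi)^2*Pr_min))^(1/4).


R^4 = 855989*3762.0*8.1438*8.5545 / ((4*pi)^2 * 4.6423e-10) = 3.060242e+18
R_max = 3.060242e+18^0.25 = 41825 m

41825 m


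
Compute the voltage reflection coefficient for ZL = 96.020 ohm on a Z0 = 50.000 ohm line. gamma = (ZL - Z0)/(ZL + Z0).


gamma = (96.020 - 50.000) / (96.020 + 50.000) = 0.3152

0.3152


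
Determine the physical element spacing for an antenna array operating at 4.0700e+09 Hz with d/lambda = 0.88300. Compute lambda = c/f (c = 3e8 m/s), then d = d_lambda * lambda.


lambda = c / f = 3.0000e+08 / 4.0700e+09 = 0.07371007 m
d = 0.88300 * 0.07371007 = 0.06509 m

0.06509 m


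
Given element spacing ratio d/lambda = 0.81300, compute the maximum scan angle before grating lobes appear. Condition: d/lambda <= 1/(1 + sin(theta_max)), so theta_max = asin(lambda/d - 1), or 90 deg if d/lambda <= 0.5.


lambda/d - 1 = 1/0.81300 - 1 = 0.2300123
theta_max = asin(0.2300123) = 13.30 deg

13.30 deg


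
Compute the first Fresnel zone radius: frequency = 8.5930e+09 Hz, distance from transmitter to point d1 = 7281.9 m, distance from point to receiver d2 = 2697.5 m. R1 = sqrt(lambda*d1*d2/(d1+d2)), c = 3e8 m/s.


lambda = c / f = 3.0000e+08 / 8.5930e+09 = 0.03491214 m
R1 = sqrt(0.03491214 * 7281.9 * 2697.5 / (7281.9 + 2697.5)) = 8.290 m

8.290 m


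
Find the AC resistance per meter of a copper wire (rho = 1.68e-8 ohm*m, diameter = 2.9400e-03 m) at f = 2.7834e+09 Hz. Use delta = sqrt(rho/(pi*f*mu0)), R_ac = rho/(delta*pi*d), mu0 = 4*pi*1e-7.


delta = sqrt(1.68e-8 / (pi * 2.7834e+09 * 4*pi*1e-7)) = 1.236480e-06 m
R_ac = 1.68e-8 / (1.236480e-06 * pi * 2.9400e-03) = 1.471 ohm/m

1.471 ohm/m


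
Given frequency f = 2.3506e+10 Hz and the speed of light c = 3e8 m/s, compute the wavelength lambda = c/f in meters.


lambda = c / f = 3.0000e+08 / 2.3506e+10 = 0.01276 m

0.01276 m


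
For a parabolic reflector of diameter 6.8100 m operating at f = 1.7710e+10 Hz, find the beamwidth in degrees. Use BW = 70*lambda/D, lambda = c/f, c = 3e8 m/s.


lambda = c / f = 3.0000e+08 / 1.7710e+10 = 0.01693958 m
BW = 70 * 0.01693958 / 6.8100 = 0.1741 deg

0.1741 deg


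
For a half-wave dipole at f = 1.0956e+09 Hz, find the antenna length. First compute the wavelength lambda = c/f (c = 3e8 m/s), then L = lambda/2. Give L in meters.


lambda = c / f = 3.0000e+08 / 1.0956e+09 = 0.2738226 m
L = lambda / 2 = 0.2738226 / 2 = 0.1369 m

0.1369 m


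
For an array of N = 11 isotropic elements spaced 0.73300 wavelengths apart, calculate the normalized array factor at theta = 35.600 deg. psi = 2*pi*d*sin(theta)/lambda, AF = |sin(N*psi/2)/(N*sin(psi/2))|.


psi = 2*pi*0.73300*sin(35.600 deg) = 2.681011 rad
AF = |sin(11*2.681011/2) / (11*sin(2.681011/2))| = 0.07662

0.07662


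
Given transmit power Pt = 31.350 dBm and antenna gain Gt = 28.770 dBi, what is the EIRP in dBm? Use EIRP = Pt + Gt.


EIRP = Pt + Gt = 31.350 + 28.770 = 60.12 dBm

60.12 dBm


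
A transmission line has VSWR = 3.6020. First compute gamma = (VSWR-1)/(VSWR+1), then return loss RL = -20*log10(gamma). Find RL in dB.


gamma = (3.6020 - 1) / (3.6020 + 1) = 0.5654063
RL = -20 * log10(0.5654063) = 4.953 dB

4.953 dB


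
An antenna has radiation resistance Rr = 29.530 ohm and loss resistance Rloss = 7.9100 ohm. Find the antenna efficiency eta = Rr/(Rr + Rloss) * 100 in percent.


eta = 29.530 / (29.530 + 7.9100) * 100 = 78.87%

78.87%


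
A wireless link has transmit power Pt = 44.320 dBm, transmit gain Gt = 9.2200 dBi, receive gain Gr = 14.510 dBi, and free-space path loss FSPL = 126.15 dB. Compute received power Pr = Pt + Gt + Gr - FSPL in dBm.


Pr = 44.320 + 9.2200 + 14.510 - 126.15 = -58.10 dBm

-58.10 dBm


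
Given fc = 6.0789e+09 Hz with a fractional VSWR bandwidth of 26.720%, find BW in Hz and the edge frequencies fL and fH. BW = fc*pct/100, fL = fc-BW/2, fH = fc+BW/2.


BW = 6.0789e+09 * 26.720/100 = 1.624282e+09 Hz
fL = 6.0789e+09 - 1.624282e+09/2 = 5.267e+09 Hz
fH = 6.0789e+09 + 1.624282e+09/2 = 6.891e+09 Hz

BW=1.624e+09 Hz, fL=5.267e+09 Hz, fH=6.891e+09 Hz


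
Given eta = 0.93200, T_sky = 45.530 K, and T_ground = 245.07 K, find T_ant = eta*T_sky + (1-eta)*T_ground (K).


T_ant = 0.93200 * 45.530 + (1 - 0.93200) * 245.07 = 59.10 K

59.10 K


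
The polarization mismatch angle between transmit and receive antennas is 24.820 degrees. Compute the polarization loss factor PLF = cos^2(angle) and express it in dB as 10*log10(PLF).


PLF_linear = cos^2(24.820 deg) = 0.8237940
PLF_dB = 10 * log10(0.8237940) = -0.8418 dB

-0.8418 dB


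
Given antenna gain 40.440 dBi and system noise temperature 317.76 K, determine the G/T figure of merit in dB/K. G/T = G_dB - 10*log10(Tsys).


G/T = 40.440 - 10*log10(317.76) = 40.440 - 25.02099 = 15.42 dB/K

15.42 dB/K


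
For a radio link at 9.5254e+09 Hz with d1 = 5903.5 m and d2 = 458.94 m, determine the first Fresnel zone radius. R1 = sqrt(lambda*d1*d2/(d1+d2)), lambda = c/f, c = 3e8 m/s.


lambda = c / f = 3.0000e+08 / 9.5254e+09 = 0.03149474 m
R1 = sqrt(0.03149474 * 5903.5 * 458.94 / (5903.5 + 458.94)) = 3.662 m

3.662 m


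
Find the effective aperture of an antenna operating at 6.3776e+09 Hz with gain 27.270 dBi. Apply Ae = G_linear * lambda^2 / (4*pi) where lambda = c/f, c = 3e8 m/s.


lambda = c / f = 3.0000e+08 / 6.3776e+09 = 0.04703964 m
G_linear = 10^(27.270/10) = 533.3349
Ae = G_linear * lambda^2 / (4*pi) = 533.3349 * 0.04703964^2 / (4*pi) = 0.09391 m^2

0.09391 m^2


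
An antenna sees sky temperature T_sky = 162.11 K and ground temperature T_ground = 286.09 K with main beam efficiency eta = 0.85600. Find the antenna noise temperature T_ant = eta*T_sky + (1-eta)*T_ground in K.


T_ant = 0.85600 * 162.11 + (1 - 0.85600) * 286.09 = 180.0 K

180.0 K


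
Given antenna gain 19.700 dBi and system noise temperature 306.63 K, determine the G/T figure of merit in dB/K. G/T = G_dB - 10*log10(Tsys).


G/T = 19.700 - 10*log10(306.63) = 19.700 - 24.86615 = -5.166 dB/K

-5.166 dB/K


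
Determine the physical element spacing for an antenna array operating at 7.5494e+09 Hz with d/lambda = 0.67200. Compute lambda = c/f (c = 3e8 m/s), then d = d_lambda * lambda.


lambda = c / f = 3.0000e+08 / 7.5494e+09 = 0.03973826 m
d = 0.67200 * 0.03973826 = 0.02670 m

0.02670 m


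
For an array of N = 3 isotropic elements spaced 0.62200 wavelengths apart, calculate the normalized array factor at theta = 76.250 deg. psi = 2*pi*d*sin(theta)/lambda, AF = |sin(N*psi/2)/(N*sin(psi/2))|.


psi = 2*pi*0.62200*sin(76.250 deg) = 3.796142 rad
AF = |sin(3*3.796142/2) / (3*sin(3.796142/2))| = 0.1955

0.1955


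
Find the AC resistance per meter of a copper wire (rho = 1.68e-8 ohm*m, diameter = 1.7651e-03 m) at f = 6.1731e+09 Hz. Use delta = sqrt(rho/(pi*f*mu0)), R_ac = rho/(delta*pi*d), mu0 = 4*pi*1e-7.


delta = sqrt(1.68e-8 / (pi * 6.1731e+09 * 4*pi*1e-7)) = 8.302772e-07 m
R_ac = 1.68e-8 / (8.302772e-07 * pi * 1.7651e-03) = 3.649 ohm/m

3.649 ohm/m


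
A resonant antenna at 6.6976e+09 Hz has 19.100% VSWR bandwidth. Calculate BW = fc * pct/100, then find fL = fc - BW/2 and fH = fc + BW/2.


BW = 6.6976e+09 * 19.100/100 = 1.279242e+09 Hz
fL = 6.6976e+09 - 1.279242e+09/2 = 6.058e+09 Hz
fH = 6.6976e+09 + 1.279242e+09/2 = 7.337e+09 Hz

BW=1.279e+09 Hz, fL=6.058e+09 Hz, fH=7.337e+09 Hz


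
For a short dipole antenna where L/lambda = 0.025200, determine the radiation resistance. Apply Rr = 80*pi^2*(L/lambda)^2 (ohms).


Rr = 80 * pi^2 * (0.025200)^2 = 80 * 9.869604 * 6.350400e-04 = 0.5014 ohm

0.5014 ohm


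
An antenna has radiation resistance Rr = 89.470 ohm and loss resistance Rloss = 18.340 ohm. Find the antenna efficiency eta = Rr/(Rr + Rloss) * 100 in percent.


eta = 89.470 / (89.470 + 18.340) * 100 = 82.99%

82.99%


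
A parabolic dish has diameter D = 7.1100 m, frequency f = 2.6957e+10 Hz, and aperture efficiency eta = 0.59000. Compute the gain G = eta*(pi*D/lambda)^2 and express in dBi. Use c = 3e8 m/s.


lambda = c / f = 3.0000e+08 / 2.6957e+10 = 0.01112883 m
G_linear = 0.59000 * (pi * 7.1100 / 0.01112883)^2 = 2.376796e+06
G_dBi = 10 * log10(2.376796e+06) = 63.76 dBi

63.76 dBi


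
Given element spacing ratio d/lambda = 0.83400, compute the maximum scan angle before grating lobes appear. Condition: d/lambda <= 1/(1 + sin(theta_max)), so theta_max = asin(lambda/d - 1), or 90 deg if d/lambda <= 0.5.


lambda/d - 1 = 1/0.83400 - 1 = 0.1990408
theta_max = asin(0.1990408) = 11.48 deg

11.48 deg


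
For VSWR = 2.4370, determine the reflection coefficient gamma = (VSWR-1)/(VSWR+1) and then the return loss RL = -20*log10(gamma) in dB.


gamma = (2.4370 - 1) / (2.4370 + 1) = 0.4180972
RL = -20 * log10(0.4180972) = 7.574 dB

7.574 dB


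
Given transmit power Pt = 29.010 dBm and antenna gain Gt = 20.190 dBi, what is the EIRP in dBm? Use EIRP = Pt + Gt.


EIRP = Pt + Gt = 29.010 + 20.190 = 49.20 dBm

49.20 dBm


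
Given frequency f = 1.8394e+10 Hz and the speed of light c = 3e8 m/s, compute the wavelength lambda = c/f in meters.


lambda = c / f = 3.0000e+08 / 1.8394e+10 = 0.01631 m

0.01631 m


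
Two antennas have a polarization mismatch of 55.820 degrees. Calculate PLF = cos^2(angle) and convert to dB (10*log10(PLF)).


PLF_linear = cos^2(55.820 deg) = 0.3156132
PLF_dB = 10 * log10(0.3156132) = -5.008 dB

-5.008 dB


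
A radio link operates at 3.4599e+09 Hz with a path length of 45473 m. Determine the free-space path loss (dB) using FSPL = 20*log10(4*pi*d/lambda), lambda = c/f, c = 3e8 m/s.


lambda = c / f = 3.0000e+08 / 3.4599e+09 = 0.08670771 m
FSPL = 20 * log10(4*pi*45473/0.08670771) = 136.4 dB

136.4 dB


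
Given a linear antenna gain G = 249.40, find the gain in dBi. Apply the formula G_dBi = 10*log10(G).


G_dBi = 10 * log10(249.40) = 23.97 dBi

23.97 dBi


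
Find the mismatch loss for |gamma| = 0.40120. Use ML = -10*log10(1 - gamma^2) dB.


ML = -10 * log10(1 - 0.40120^2) = -10 * log10(0.83903856) = 0.7622 dB

0.7622 dB


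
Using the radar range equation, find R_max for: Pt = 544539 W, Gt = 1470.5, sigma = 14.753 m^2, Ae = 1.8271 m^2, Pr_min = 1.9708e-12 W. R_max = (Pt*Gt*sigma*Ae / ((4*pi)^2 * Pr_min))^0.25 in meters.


R^4 = 544539*1470.5*14.753*1.8271 / ((4*pi)^2 * 1.9708e-12) = 6.935446e+19
R_max = 6.935446e+19^0.25 = 91258 m

91258 m


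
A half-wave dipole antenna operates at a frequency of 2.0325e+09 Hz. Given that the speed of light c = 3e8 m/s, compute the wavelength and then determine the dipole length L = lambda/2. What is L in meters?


lambda = c / f = 3.0000e+08 / 2.0325e+09 = 0.1476015 m
L = lambda / 2 = 0.1476015 / 2 = 0.07380 m

0.07380 m


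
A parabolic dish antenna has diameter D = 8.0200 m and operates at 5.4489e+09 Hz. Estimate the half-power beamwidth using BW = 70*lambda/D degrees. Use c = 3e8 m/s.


lambda = c / f = 3.0000e+08 / 5.4489e+09 = 0.05505698 m
BW = 70 * 0.05505698 / 8.0200 = 0.4805 deg

0.4805 deg


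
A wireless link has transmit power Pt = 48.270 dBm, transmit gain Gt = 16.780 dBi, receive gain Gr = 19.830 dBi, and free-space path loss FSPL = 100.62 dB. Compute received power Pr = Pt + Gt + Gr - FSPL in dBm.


Pr = 48.270 + 16.780 + 19.830 - 100.62 = -15.74 dBm

-15.74 dBm


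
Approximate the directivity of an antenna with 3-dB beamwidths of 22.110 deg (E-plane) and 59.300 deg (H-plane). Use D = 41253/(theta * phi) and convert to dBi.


D_linear = 41253 / (22.110 * 59.300) = 31.46387
D_dBi = 10 * log10(31.46387) = 14.98 dBi

14.98 dBi


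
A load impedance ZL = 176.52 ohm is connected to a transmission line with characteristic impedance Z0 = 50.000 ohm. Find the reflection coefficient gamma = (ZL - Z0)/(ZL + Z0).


gamma = (176.52 - 50.000) / (176.52 + 50.000) = 0.5585

0.5585


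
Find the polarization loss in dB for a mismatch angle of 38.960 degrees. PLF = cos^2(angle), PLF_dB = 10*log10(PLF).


PLF_linear = cos^2(38.960 deg) = 0.6046386
PLF_dB = 10 * log10(0.6046386) = -2.185 dB

-2.185 dB


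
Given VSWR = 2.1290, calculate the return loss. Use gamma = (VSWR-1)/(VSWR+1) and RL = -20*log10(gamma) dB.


gamma = (2.1290 - 1) / (2.1290 + 1) = 0.3608182
RL = -20 * log10(0.3608182) = 8.854 dB

8.854 dB


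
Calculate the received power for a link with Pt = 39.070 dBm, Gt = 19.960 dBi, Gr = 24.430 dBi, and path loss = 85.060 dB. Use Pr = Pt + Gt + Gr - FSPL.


Pr = 39.070 + 19.960 + 24.430 - 85.060 = -1.60 dBm

-1.60 dBm


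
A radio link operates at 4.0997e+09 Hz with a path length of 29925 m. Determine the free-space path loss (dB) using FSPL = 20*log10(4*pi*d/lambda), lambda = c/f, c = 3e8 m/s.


lambda = c / f = 3.0000e+08 / 4.0997e+09 = 0.07317609 m
FSPL = 20 * log10(4*pi*29925/0.07317609) = 134.2 dB

134.2 dB


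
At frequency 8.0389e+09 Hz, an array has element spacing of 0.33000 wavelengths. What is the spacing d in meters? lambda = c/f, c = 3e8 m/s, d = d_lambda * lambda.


lambda = c / f = 3.0000e+08 / 8.0389e+09 = 0.03731854 m
d = 0.33000 * 0.03731854 = 0.01232 m

0.01232 m


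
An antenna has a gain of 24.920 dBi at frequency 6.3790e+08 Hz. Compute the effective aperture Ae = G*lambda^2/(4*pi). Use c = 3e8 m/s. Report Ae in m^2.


lambda = c / f = 3.0000e+08 / 6.3790e+08 = 0.4702931 m
G_linear = 10^(24.920/10) = 310.4560
Ae = G_linear * lambda^2 / (4*pi) = 310.4560 * 0.4702931^2 / (4*pi) = 5.464 m^2

5.464 m^2


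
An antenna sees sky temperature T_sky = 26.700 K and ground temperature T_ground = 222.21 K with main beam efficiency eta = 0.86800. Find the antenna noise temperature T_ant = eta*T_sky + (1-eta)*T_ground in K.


T_ant = 0.86800 * 26.700 + (1 - 0.86800) * 222.21 = 52.51 K

52.51 K


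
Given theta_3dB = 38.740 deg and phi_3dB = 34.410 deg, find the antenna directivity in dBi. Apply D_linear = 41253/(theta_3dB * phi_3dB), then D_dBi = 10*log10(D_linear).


D_linear = 41253 / (38.740 * 34.410) = 30.94648
D_dBi = 10 * log10(30.94648) = 14.91 dBi

14.91 dBi


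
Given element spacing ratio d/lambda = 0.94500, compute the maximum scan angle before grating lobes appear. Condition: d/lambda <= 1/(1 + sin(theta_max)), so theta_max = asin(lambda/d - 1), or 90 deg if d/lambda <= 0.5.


lambda/d - 1 = 1/0.94500 - 1 = 0.05820106
theta_max = asin(0.05820106) = 3.337 deg

3.337 deg


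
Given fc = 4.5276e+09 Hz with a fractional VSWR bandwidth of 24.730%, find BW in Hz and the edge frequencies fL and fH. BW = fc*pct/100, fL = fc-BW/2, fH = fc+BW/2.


BW = 4.5276e+09 * 24.730/100 = 1.119675e+09 Hz
fL = 4.5276e+09 - 1.119675e+09/2 = 3.968e+09 Hz
fH = 4.5276e+09 + 1.119675e+09/2 = 5.087e+09 Hz

BW=1.120e+09 Hz, fL=3.968e+09 Hz, fH=5.087e+09 Hz


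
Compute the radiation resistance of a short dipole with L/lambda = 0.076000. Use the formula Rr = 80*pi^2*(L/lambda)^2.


Rr = 80 * pi^2 * (0.076000)^2 = 80 * 9.869604 * 5.776000e-03 = 4.561 ohm

4.561 ohm


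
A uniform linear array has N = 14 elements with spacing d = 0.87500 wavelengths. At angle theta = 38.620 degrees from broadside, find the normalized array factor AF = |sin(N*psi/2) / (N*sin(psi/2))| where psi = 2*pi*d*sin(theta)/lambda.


psi = 2*pi*0.87500*sin(38.620 deg) = 3.431457 rad
AF = |sin(14*3.431457/2) / (14*sin(3.431457/2))| = 0.06474

0.06474


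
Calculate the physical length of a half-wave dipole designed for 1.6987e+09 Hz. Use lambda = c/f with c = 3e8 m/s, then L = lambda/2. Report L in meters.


lambda = c / f = 3.0000e+08 / 1.6987e+09 = 0.1766056 m
L = lambda / 2 = 0.1766056 / 2 = 0.08830 m

0.08830 m


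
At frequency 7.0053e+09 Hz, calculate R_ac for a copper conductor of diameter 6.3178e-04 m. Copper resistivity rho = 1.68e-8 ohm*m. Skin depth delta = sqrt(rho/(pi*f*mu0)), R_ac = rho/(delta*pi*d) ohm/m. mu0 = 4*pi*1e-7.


delta = sqrt(1.68e-8 / (pi * 7.0053e+09 * 4*pi*1e-7)) = 7.794018e-07 m
R_ac = 1.68e-8 / (7.794018e-07 * pi * 6.3178e-04) = 10.86 ohm/m

10.86 ohm/m


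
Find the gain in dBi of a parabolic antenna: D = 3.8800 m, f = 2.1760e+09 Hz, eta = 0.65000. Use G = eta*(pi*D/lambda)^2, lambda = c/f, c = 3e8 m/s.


lambda = c / f = 3.0000e+08 / 2.1760e+09 = 0.1378676 m
G_linear = 0.65000 * (pi * 3.8800 / 0.1378676)^2 = 5081.034
G_dBi = 10 * log10(5081.034) = 37.06 dBi

37.06 dBi


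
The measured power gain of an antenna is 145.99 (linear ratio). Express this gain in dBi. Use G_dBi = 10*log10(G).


G_dBi = 10 * log10(145.99) = 21.64 dBi

21.64 dBi


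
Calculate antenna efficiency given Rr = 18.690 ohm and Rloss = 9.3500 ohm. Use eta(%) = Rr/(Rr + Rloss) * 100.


eta = 18.690 / (18.690 + 9.3500) * 100 = 66.65%

66.65%


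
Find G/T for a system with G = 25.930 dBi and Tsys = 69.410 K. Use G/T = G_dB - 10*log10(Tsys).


G/T = 25.930 - 10*log10(69.410) = 25.930 - 18.41422 = 7.516 dB/K

7.516 dB/K


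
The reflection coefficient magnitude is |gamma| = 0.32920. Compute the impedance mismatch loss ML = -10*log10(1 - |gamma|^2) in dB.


ML = -10 * log10(1 - 0.32920^2) = -10 * log10(0.89162736) = 0.4982 dB

0.4982 dB
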